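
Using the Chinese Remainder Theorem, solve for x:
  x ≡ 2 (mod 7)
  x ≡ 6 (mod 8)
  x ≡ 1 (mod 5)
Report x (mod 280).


Moduli 7, 8, 5 are pairwise coprime; by CRT there is a unique solution modulo M = 7 · 8 · 5 = 280.
Solve pairwise, accumulating the modulus:
  Start with x ≡ 2 (mod 7).
  Combine with x ≡ 6 (mod 8): since gcd(7, 8) = 1, we get a unique residue mod 56.
    Write x = 2 + 7·t and substitute into x ≡ 6 (mod 8): 7·t ≡ 6 − 2 = 4 (mod 8).
    The inverse of 7 mod 8 is 7 (since 7·7 = 49 = 6·8 + 1), so t ≡ 7·4 = 28 ≡ 4 (mod 8).
    Then x = 2 + 7·4 = 30, valid modulo lcm(7, 8) = 56: x ≡ 30 (mod 56).
  Combine with x ≡ 1 (mod 5): since gcd(56, 5) = 1, we get a unique residue mod 280.
    Write x = 30 + 56·t and substitute into x ≡ 1 (mod 5): 56·t ≡ 1 − 30 = -29 (mod 5).
    Reduce coefficients mod 5: 1·t ≡ 1 (mod 5).
    So t ≡ 1 (mod 5).
    Then x = 30 + 56·1 = 86, valid modulo lcm(56, 5) = 280: x ≡ 86 (mod 280).
Verify: 86 mod 7 = 2 ✓, 86 mod 8 = 6 ✓, 86 mod 5 = 1 ✓.

x ≡ 86 (mod 280).


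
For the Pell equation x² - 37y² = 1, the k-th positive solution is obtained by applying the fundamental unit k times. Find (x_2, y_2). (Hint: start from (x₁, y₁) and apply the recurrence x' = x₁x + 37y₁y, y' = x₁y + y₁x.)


Step 1: Find the fundamental solution (x₁, y₁) of x² - 37y² = 1.
  Expand √37 as a continued fraction. a₀ = ⌊√37⌋ = 6; iterate m_{k+1} = d_k·a_k − m_k, d_{k+1} = (37 − m_{k+1}²)/d_k, a_{k+1} = ⌊(a₀ + m_{k+1})/d_{k+1}⌋ (starting m₀ = 0, d₀ = 1), with convergents p_k = a_k·p_{k-1} + p_{k-2}, q_k = a_k·q_{k-1} + q_{k-2} (p₋₁ = 1, q₋₁ = 0):
  k = 0: a₀ = 6; p₀/q₀ = 6/1; p₀² − 37·q₀² = 36 − 37 = -1.
  k = 1: m = 6, d = 1, a = ⌊(6 + 6)/1⌋ = 12; p/q = (12·6 + 1)/(12·1 + 0) = 73/12; p² − 37·q² = 5329 − 5328 = 1.
  The first convergent with p² − 37·q² = 1 gives the fundamental solution (x₁, y₁) = (73, 12).
Step 2: Apply the recurrence (x_{n+1}, y_{n+1}) = (x₁x_n + 37y₁y_n, x₁y_n + y₁x_n) repeatedly.
  From (x_1, y_1) = (73, 12): x_2 = 73·73 + 37·12·12 = 10657; y_2 = 73·12 + 12·73 = 1752.
Step 3: Verify x_2² - 37·y_2² = 113571649 - 113571648 = 1 (should be 1). ✓

(x_1, y_1) = (73, 12); (x_2, y_2) = (10657, 1752).


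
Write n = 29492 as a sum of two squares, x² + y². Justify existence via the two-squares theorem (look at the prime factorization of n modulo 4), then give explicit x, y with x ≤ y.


Step 1: Factor n = 29492 = 2^2 · 73 · 101.
Step 2: Check the mod-4 condition on each prime factor: 2 = 2 (special); 73 ≡ 1 (mod 4), exponent 1; 101 ≡ 1 (mod 4), exponent 1.
All primes ≡ 3 (mod 4) appear to even exponent (or don't appear), so by the two-squares theorem n IS expressible as a sum of two squares.
Step 3: Build a representation. Group n = k² · m with k = 2 and m = 73 · 101 = 7373 (a product of primes ≡ 1 (mod 4)); a representation of m scales to one of n via (k·x)² + (k·y)² = k²(x² + y²). Each prime p ≡ 1 (mod 4) is itself a sum of two squares; find a² by testing p − a² for a perfect square:
  73: 73 − 1² = 72, 73 − 2² = 69, 73 − 3² = 64 = 8² ⇒ 73 = 3² + 8².
  101: 101 − 1² = 100 = 10² ⇒ 101 = 1² + 10².
  Combine using the Brahmagupta–Fibonacci identity (a² + b²)(c² + d²) = (ac − bd)² + (ad + bc)² = (ac + bd)² + (ad − bc)²:
  73 · 101 = 7373: from (3² + 8²)(1² + 10²), take (3·1 − 8·10, 3·10 + 8·1) = (3 − 80, 30 + 8) = (-77, 38); dropping signs (only squares matter) gives (77, 38); check 77² + 38² = 5929 + 1444 = 7373 ✓.
  Scale by k = 2: (2·77, 2·38) = (154, 76).
Step 4: Order so x ≤ y and verify: 76² + 154² = 5776 + 23716 = 29492 = n. ✓

n = 29492 = 76² + 154² (one valid representation with x ≤ y).


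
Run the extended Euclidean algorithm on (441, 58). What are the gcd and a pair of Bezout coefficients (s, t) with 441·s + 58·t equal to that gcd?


Euclidean algorithm on (441, 58) — divide until remainder is 0:
  441 = 7 · 58 + 35
  58 = 1 · 35 + 23
  35 = 1 · 23 + 12
  23 = 1 · 12 + 11
  12 = 1 · 11 + 1
  11 = 11 · 1 + 0
gcd(441, 58) = 1.
Track Bezout coefficients alongside the remainders: start with r₀ = 441 = a·1 + b·0 (s = 1, t = 0) and r₁ = 58 = a·0 + b·1 (s = 0, t = 1); each new remainder r_{k+1} = r_{k-1} − q_k·r_k inherits s_{k+1} = s_{k-1} − q_k·s_k, t_{k+1} = t_{k-1} − q_k·t_k, so r_k = a·s_k + b·t_k at every step:
  q = 7: r = 35, s = 1 − 7·0 = 1, t = 0 − 7·1 = -7  (check: 441·1 + 58·(-7) = 35)
  q = 1: r = 23, s = 0 − 1·1 = -1, t = 1 − 1·(-7) = 8  (check: 441·(-1) + 58·8 = 23)
  q = 1: r = 12, s = 1 − 1·(-1) = 2, t = -7 − 1·8 = -15  (check: 441·2 + 58·(-15) = 12)
  q = 1: r = 11, s = -1 − 1·2 = -3, t = 8 − 1·(-15) = 23  (check: 441·(-3) + 58·23 = 11)
  q = 1: r = 1, s = 2 − 1·(-3) = 5, t = -15 − 1·23 = -38  (check: 441·5 + 58·(-38) = 1)
The row with r = 1 (the gcd) gives the Bezout coefficients s = 5, t = -38.
Result: 441 · (5) + 58 · (-38) = 1.

gcd(441, 58) = 1; s = 5, t = -38 (check: 441·5 + 58·(-38) = 1).


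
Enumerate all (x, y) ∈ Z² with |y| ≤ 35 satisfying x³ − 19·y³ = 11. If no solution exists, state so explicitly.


The equation is x³ - 19y³ = 11. For fixed y, x³ = 19·y³ + 11, so a solution requires the RHS to be a perfect cube.
Strategy: iterate y from -35 to 35, compute RHS = 19·y³ + 11, and check whether it is a (positive or negative) perfect cube.
Check small values of y:
  y = 0: RHS = 11 is not a perfect cube.
  y = 1: RHS = 30 is not a perfect cube.
  y = -1: RHS = -8 = (-2)³ ⇒ x = -2 works.
  y = 2: RHS = 163 is not a perfect cube.
  y = -2: RHS = -141 is not a perfect cube.
  y = 3: RHS = 524 is not a perfect cube.
  y = -3: RHS = -502 is not a perfect cube.
Continuing the search up to |y| = 35 finds no further solutions beyond those listed.
Collected solutions: (-2, -1).

Solutions (with |y| ≤ 35): (-2, -1).


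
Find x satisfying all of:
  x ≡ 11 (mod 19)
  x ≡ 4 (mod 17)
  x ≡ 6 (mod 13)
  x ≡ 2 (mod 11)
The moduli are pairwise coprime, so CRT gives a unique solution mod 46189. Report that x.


Product of moduli M = 19 · 17 · 13 · 11 = 46189.
Merge one congruence at a time:
  Start: x ≡ 11 (mod 19).
  Combine with x ≡ 4 (mod 17); new modulus lcm = 323.
    Write x = 11 + 19·t and substitute into x ≡ 4 (mod 17): 19·t ≡ 4 − 11 = -7 (mod 17).
    Reduce coefficients mod 17: 2·t ≡ 10 (mod 17).
    The inverse of 2 mod 17 is 9 (since 2·9 = 18 = 1·17 + 1), so t ≡ 9·10 = 90 ≡ 5 (mod 17).
    Then x = 11 + 19·5 = 106, valid modulo lcm(19, 17) = 323: x ≡ 106 (mod 323).
  Combine with x ≡ 6 (mod 13); new modulus lcm = 4199.
    Write x = 106 + 323·t and substitute into x ≡ 6 (mod 13): 323·t ≡ 6 − 106 = -100 (mod 13).
    Reduce coefficients mod 13: 11·t ≡ 4 (mod 13).
    The inverse of 11 mod 13 is 6 (since 11·6 = 66 = 5·13 + 1), so t ≡ 6·4 = 24 ≡ 11 (mod 13).
    Then x = 106 + 323·11 = 3659, valid modulo lcm(323, 13) = 4199: x ≡ 3659 (mod 4199).
  Combine with x ≡ 2 (mod 11); new modulus lcm = 46189.
    Write x = 3659 + 4199·t and substitute into x ≡ 2 (mod 11): 4199·t ≡ 2 − 3659 = -3657 (mod 11).
    Reduce coefficients mod 11: 8·t ≡ 6 (mod 11).
    The inverse of 8 mod 11 is 7 (since 8·7 = 56 = 5·11 + 1), so t ≡ 7·6 = 42 ≡ 9 (mod 11).
    Then x = 3659 + 4199·9 = 41450, valid modulo lcm(4199, 11) = 46189: x ≡ 41450 (mod 46189).
Verify against each original: 41450 mod 19 = 11, 41450 mod 17 = 4, 41450 mod 13 = 6, 41450 mod 11 = 2.

x ≡ 41450 (mod 46189).


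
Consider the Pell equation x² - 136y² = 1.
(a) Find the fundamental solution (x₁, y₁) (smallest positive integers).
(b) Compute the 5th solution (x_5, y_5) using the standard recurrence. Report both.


Step 1: Find the fundamental solution (x₁, y₁) of x² - 136y² = 1.
  Expand √136 as a continued fraction. a₀ = ⌊√136⌋ = 11; iterate m_{k+1} = d_k·a_k − m_k, d_{k+1} = (136 − m_{k+1}²)/d_k, a_{k+1} = ⌊(a₀ + m_{k+1})/d_{k+1}⌋ (starting m₀ = 0, d₀ = 1), with convergents p_k = a_k·p_{k-1} + p_{k-2}, q_k = a_k·q_{k-1} + q_{k-2} (p₋₁ = 1, q₋₁ = 0):
  k = 0: a₀ = 11; p₀/q₀ = 11/1; p₀² − 136·q₀² = 121 − 136 = -15.
  k = 1: m = 11, d = 15, a = ⌊(11 + 11)/15⌋ = 1; p/q = (1·11 + 1)/(1·1 + 0) = 12/1; p² − 136·q² = 144 − 136 = 8.
  k = 2: m = 4, d = 8, a = ⌊(11 + 4)/8⌋ = 1; p/q = (1·12 + 11)/(1·1 + 1) = 23/2; p² − 136·q² = 529 − 544 = -15.
  k = 3: m = 4, d = 15, a = ⌊(11 + 4)/15⌋ = 1; p/q = (1·23 + 12)/(1·2 + 1) = 35/3; p² − 136·q² = 1225 − 1224 = 1.
  The first convergent with p² − 136·q² = 1 gives the fundamental solution (x₁, y₁) = (35, 3).
Step 2: Apply the recurrence (x_{n+1}, y_{n+1}) = (x₁x_n + 136y₁y_n, x₁y_n + y₁x_n) repeatedly.
  From (x_1, y_1) = (35, 3): x_2 = 35·35 + 136·3·3 = 2449; y_2 = 35·3 + 3·35 = 210.
  From (x_2, y_2) = (2449, 210): x_3 = 35·2449 + 136·3·210 = 171395; y_3 = 35·210 + 3·2449 = 14697.
  From (x_3, y_3) = (171395, 14697): x_4 = 35·171395 + 136·3·14697 = 11995201; y_4 = 35·14697 + 3·171395 = 1028580.
  From (x_4, y_4) = (11995201, 1028580): x_5 = 35·11995201 + 136·3·1028580 = 839492675; y_5 = 35·1028580 + 3·11995201 = 71985903.
Step 3: Verify x_5² - 136·y_5² = 704747951378655625 - 704747951378655624 = 1 (should be 1). ✓

(x_1, y_1) = (35, 3); (x_5, y_5) = (839492675, 71985903).


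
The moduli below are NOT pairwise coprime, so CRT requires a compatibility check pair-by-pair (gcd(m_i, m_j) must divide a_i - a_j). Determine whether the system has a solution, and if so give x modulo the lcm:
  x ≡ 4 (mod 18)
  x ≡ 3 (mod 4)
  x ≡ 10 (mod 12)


Moduli 18, 4, 12 are not pairwise coprime, so CRT works modulo lcm(m_i) when all pairwise compatibility conditions hold.
Pairwise compatibility: gcd(m_i, m_j) must divide a_i - a_j for every pair.
Merge one congruence at a time:
  Start: x ≡ 4 (mod 18).
  Combine with x ≡ 3 (mod 4): gcd(18, 4) = 2, and 3 - 4 = -1 is NOT divisible by 2.
    ⇒ system is inconsistent (no integer solution).

No solution (the system is inconsistent).


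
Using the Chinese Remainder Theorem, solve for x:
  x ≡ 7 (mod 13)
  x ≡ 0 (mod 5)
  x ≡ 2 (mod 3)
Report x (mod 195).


Moduli 13, 5, 3 are pairwise coprime; by CRT there is a unique solution modulo M = 13 · 5 · 3 = 195.
Solve pairwise, accumulating the modulus:
  Start with x ≡ 7 (mod 13).
  Combine with x ≡ 0 (mod 5): since gcd(13, 5) = 1, we get a unique residue mod 65.
    Write x = 7 + 13·t and substitute into x ≡ 0 (mod 5): 13·t ≡ 0 − 7 = -7 (mod 5).
    Reduce coefficients mod 5: 3·t ≡ 3 (mod 5).
    The inverse of 3 mod 5 is 2 (since 3·2 = 6 = 1·5 + 1), so t ≡ 2·3 = 6 ≡ 1 (mod 5).
    Then x = 7 + 13·1 = 20, valid modulo lcm(13, 5) = 65: x ≡ 20 (mod 65).
  Combine with x ≡ 2 (mod 3): since gcd(65, 3) = 1, we get a unique residue mod 195.
    Write x = 20 + 65·t and substitute into x ≡ 2 (mod 3): 65·t ≡ 2 − 20 = -18 (mod 3).
    Reduce coefficients mod 3: 2·t ≡ 0 (mod 3).
    The inverse of 2 mod 3 is 2 (since 2·2 = 4 = 1·3 + 1), so t ≡ 2·0 = 0 ≡ 0 (mod 3).
    Then x = 20 + 65·0 = 20, valid modulo lcm(65, 3) = 195: x ≡ 20 (mod 195).
Verify: 20 mod 13 = 7 ✓, 20 mod 5 = 0 ✓, 20 mod 3 = 2 ✓.

x ≡ 20 (mod 195).


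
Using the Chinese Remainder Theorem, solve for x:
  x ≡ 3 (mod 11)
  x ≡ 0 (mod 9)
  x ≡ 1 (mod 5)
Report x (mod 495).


Moduli 11, 9, 5 are pairwise coprime; by CRT there is a unique solution modulo M = 11 · 9 · 5 = 495.
Solve pairwise, accumulating the modulus:
  Start with x ≡ 3 (mod 11).
  Combine with x ≡ 0 (mod 9): since gcd(11, 9) = 1, we get a unique residue mod 99.
    Write x = 3 + 11·t and substitute into x ≡ 0 (mod 9): 11·t ≡ 0 − 3 = -3 (mod 9).
    Reduce coefficients mod 9: 2·t ≡ 6 (mod 9).
    The inverse of 2 mod 9 is 5 (since 2·5 = 10 = 1·9 + 1), so t ≡ 5·6 = 30 ≡ 3 (mod 9).
    Then x = 3 + 11·3 = 36, valid modulo lcm(11, 9) = 99: x ≡ 36 (mod 99).
  Combine with x ≡ 1 (mod 5): since gcd(99, 5) = 1, we get a unique residue mod 495.
    Write x = 36 + 99·t and substitute into x ≡ 1 (mod 5): 99·t ≡ 1 − 36 = -35 (mod 5).
    Reduce coefficients mod 5: 4·t ≡ 0 (mod 5).
    The inverse of 4 mod 5 is 4 (since 4·4 = 16 = 3·5 + 1), so t ≡ 4·0 = 0 ≡ 0 (mod 5).
    Then x = 36 + 99·0 = 36, valid modulo lcm(99, 5) = 495: x ≡ 36 (mod 495).
Verify: 36 mod 11 = 3 ✓, 36 mod 9 = 0 ✓, 36 mod 5 = 1 ✓.

x ≡ 36 (mod 495).


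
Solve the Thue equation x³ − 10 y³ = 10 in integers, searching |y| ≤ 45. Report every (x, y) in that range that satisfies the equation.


The equation is x³ - 10y³ = 10. For fixed y, x³ = 10·y³ + 10, so a solution requires the RHS to be a perfect cube.
Strategy: iterate y from -45 to 45, compute RHS = 10·y³ + 10, and check whether it is a (positive or negative) perfect cube.
Check small values of y:
  y = 0: RHS = 10 is not a perfect cube.
  y = 1: RHS = 20 is not a perfect cube.
  y = -1: RHS = 0 = (0)³ ⇒ x = 0 works.
  y = 2: RHS = 90 is not a perfect cube.
  y = -2: RHS = -70 is not a perfect cube.
  y = 3: RHS = 280 is not a perfect cube.
  y = -3: RHS = -260 is not a perfect cube.
Continuing the search up to |y| = 45 finds no further solutions beyond those listed.
Collected solutions: (0, -1).

Solutions (with |y| ≤ 45): (0, -1).


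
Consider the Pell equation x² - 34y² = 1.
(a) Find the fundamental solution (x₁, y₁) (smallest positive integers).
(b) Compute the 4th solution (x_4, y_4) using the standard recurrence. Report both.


Step 1: Find the fundamental solution (x₁, y₁) of x² - 34y² = 1.
  Expand √34 as a continued fraction. a₀ = ⌊√34⌋ = 5; iterate m_{k+1} = d_k·a_k − m_k, d_{k+1} = (34 − m_{k+1}²)/d_k, a_{k+1} = ⌊(a₀ + m_{k+1})/d_{k+1}⌋ (starting m₀ = 0, d₀ = 1), with convergents p_k = a_k·p_{k-1} + p_{k-2}, q_k = a_k·q_{k-1} + q_{k-2} (p₋₁ = 1, q₋₁ = 0):
  k = 0: a₀ = 5; p₀/q₀ = 5/1; p₀² − 34·q₀² = 25 − 34 = -9.
  k = 1: m = 5, d = 9, a = ⌊(5 + 5)/9⌋ = 1; p/q = (1·5 + 1)/(1·1 + 0) = 6/1; p² − 34·q² = 36 − 34 = 2.
  k = 2: m = 4, d = 2, a = ⌊(5 + 4)/2⌋ = 4; p/q = (4·6 + 5)/(4·1 + 1) = 29/5; p² − 34·q² = 841 − 850 = -9.
  k = 3: m = 4, d = 9, a = ⌊(5 + 4)/9⌋ = 1; p/q = (1·29 + 6)/(1·5 + 1) = 35/6; p² − 34·q² = 1225 − 1224 = 1.
  The first convergent with p² − 34·q² = 1 gives the fundamental solution (x₁, y₁) = (35, 6).
Step 2: Apply the recurrence (x_{n+1}, y_{n+1}) = (x₁x_n + 34y₁y_n, x₁y_n + y₁x_n) repeatedly.
  From (x_1, y_1) = (35, 6): x_2 = 35·35 + 34·6·6 = 2449; y_2 = 35·6 + 6·35 = 420.
  From (x_2, y_2) = (2449, 420): x_3 = 35·2449 + 34·6·420 = 171395; y_3 = 35·420 + 6·2449 = 29394.
  From (x_3, y_3) = (171395, 29394): x_4 = 35·171395 + 34·6·29394 = 11995201; y_4 = 35·29394 + 6·171395 = 2057160.
Step 3: Verify x_4² - 34·y_4² = 143884847030401 - 143884847030400 = 1 (should be 1). ✓

(x_1, y_1) = (35, 6); (x_4, y_4) = (11995201, 2057160).


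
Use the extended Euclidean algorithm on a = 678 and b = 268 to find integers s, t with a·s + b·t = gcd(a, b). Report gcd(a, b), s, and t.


Euclidean algorithm on (678, 268) — divide until remainder is 0:
  678 = 2 · 268 + 142
  268 = 1 · 142 + 126
  142 = 1 · 126 + 16
  126 = 7 · 16 + 14
  16 = 1 · 14 + 2
  14 = 7 · 2 + 0
gcd(678, 268) = 2.
Track Bezout coefficients alongside the remainders: start with r₀ = 678 = a·1 + b·0 (s = 1, t = 0) and r₁ = 268 = a·0 + b·1 (s = 0, t = 1); each new remainder r_{k+1} = r_{k-1} − q_k·r_k inherits s_{k+1} = s_{k-1} − q_k·s_k, t_{k+1} = t_{k-1} − q_k·t_k, so r_k = a·s_k + b·t_k at every step:
  q = 2: r = 142, s = 1 − 2·0 = 1, t = 0 − 2·1 = -2  (check: 678·1 + 268·(-2) = 142)
  q = 1: r = 126, s = 0 − 1·1 = -1, t = 1 − 1·(-2) = 3  (check: 678·(-1) + 268·3 = 126)
  q = 1: r = 16, s = 1 − 1·(-1) = 2, t = -2 − 1·3 = -5  (check: 678·2 + 268·(-5) = 16)
  q = 7: r = 14, s = -1 − 7·2 = -15, t = 3 − 7·(-5) = 38  (check: 678·(-15) + 268·38 = 14)
  q = 1: r = 2, s = 2 − 1·(-15) = 17, t = -5 − 1·38 = -43  (check: 678·17 + 268·(-43) = 2)
The row with r = 2 (the gcd) gives the Bezout coefficients s = 17, t = -43.
Result: 678 · (17) + 268 · (-43) = 2.

gcd(678, 268) = 2; s = 17, t = -43 (check: 678·17 + 268·(-43) = 2).


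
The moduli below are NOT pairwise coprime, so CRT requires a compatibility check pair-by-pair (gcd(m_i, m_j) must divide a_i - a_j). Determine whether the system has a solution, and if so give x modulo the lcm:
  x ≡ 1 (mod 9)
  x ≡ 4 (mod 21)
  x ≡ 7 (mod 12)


Moduli 9, 21, 12 are not pairwise coprime, so CRT works modulo lcm(m_i) when all pairwise compatibility conditions hold.
Pairwise compatibility: gcd(m_i, m_j) must divide a_i - a_j for every pair.
Merge one congruence at a time:
  Start: x ≡ 1 (mod 9).
  Combine with x ≡ 4 (mod 21): gcd(9, 21) = 3; 4 - 1 = 3, which IS divisible by 3, so compatible.
    Write x = 1 + 9·t and substitute into x ≡ 4 (mod 21): 9·t ≡ 4 − 1 = 3 (mod 21).
    Divide the congruence (and modulus) by g = 3: 3·t ≡ 1 (mod 7).
    The inverse of 3 mod 7 is 5 (since 3·5 = 15 = 2·7 + 1), so t ≡ 5·1 = 5 ≡ 5 (mod 7).
    Then x = 1 + 9·5 = 46, valid modulo lcm(9, 21) = 63: x ≡ 46 (mod 63).
  Combine with x ≡ 7 (mod 12): gcd(63, 12) = 3; 7 - 46 = -39, which IS divisible by 3, so compatible.
    Write x = 46 + 63·t and substitute into x ≡ 7 (mod 12): 63·t ≡ 7 − 46 = -39 (mod 12).
    Divide the congruence (and modulus) by g = 3: 21·t ≡ -13 (mod 4).
    Reduce coefficients mod 4: 1·t ≡ 3 (mod 4).
    So t ≡ 3 (mod 4).
    Then x = 46 + 63·3 = 235, valid modulo lcm(63, 12) = 252: x ≡ 235 (mod 252).
Verify: 235 mod 9 = 1, 235 mod 21 = 4, 235 mod 12 = 7.

x ≡ 235 (mod 252).


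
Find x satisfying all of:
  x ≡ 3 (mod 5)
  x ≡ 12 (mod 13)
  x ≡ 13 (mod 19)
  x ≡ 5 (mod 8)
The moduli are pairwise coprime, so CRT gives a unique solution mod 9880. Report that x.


Product of moduli M = 5 · 13 · 19 · 8 = 9880.
Merge one congruence at a time:
  Start: x ≡ 3 (mod 5).
  Combine with x ≡ 12 (mod 13); new modulus lcm = 65.
    Write x = 3 + 5·t and substitute into x ≡ 12 (mod 13): 5·t ≡ 12 − 3 = 9 (mod 13).
    The inverse of 5 mod 13 is 8 (since 5·8 = 40 = 3·13 + 1), so t ≡ 8·9 = 72 ≡ 7 (mod 13).
    Then x = 3 + 5·7 = 38, valid modulo lcm(5, 13) = 65: x ≡ 38 (mod 65).
  Combine with x ≡ 13 (mod 19); new modulus lcm = 1235.
    Write x = 38 + 65·t and substitute into x ≡ 13 (mod 19): 65·t ≡ 13 − 38 = -25 (mod 19).
    Reduce coefficients mod 19: 8·t ≡ 13 (mod 19).
    The inverse of 8 mod 19 is 12 (since 8·12 = 96 = 5·19 + 1), so t ≡ 12·13 = 156 ≡ 4 (mod 19).
    Then x = 38 + 65·4 = 298, valid modulo lcm(65, 19) = 1235: x ≡ 298 (mod 1235).
  Combine with x ≡ 5 (mod 8); new modulus lcm = 9880.
    Write x = 298 + 1235·t and substitute into x ≡ 5 (mod 8): 1235·t ≡ 5 − 298 = -293 (mod 8).
    Reduce coefficients mod 8: 3·t ≡ 3 (mod 8).
    The inverse of 3 mod 8 is 3 (since 3·3 = 9 = 1·8 + 1), so t ≡ 3·3 = 9 ≡ 1 (mod 8).
    Then x = 298 + 1235·1 = 1533, valid modulo lcm(1235, 8) = 9880: x ≡ 1533 (mod 9880).
Verify against each original: 1533 mod 5 = 3, 1533 mod 13 = 12, 1533 mod 19 = 13, 1533 mod 8 = 5.

x ≡ 1533 (mod 9880).


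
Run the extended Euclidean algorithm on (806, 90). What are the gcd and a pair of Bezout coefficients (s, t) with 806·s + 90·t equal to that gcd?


Euclidean algorithm on (806, 90) — divide until remainder is 0:
  806 = 8 · 90 + 86
  90 = 1 · 86 + 4
  86 = 21 · 4 + 2
  4 = 2 · 2 + 0
gcd(806, 90) = 2.
Track Bezout coefficients alongside the remainders: start with r₀ = 806 = a·1 + b·0 (s = 1, t = 0) and r₁ = 90 = a·0 + b·1 (s = 0, t = 1); each new remainder r_{k+1} = r_{k-1} − q_k·r_k inherits s_{k+1} = s_{k-1} − q_k·s_k, t_{k+1} = t_{k-1} − q_k·t_k, so r_k = a·s_k + b·t_k at every step:
  q = 8: r = 86, s = 1 − 8·0 = 1, t = 0 − 8·1 = -8  (check: 806·1 + 90·(-8) = 86)
  q = 1: r = 4, s = 0 − 1·1 = -1, t = 1 − 1·(-8) = 9  (check: 806·(-1) + 90·9 = 4)
  q = 21: r = 2, s = 1 − 21·(-1) = 22, t = -8 − 21·9 = -197  (check: 806·22 + 90·(-197) = 2)
The row with r = 2 (the gcd) gives the Bezout coefficients s = 22, t = -197.
Result: 806 · (22) + 90 · (-197) = 2.

gcd(806, 90) = 2; s = 22, t = -197 (check: 806·22 + 90·(-197) = 2).


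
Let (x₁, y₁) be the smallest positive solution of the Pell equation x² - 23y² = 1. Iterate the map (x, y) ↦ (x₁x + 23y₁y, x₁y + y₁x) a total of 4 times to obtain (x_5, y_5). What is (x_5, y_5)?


Step 1: Find the fundamental solution (x₁, y₁) of x² - 23y² = 1.
  Expand √23 as a continued fraction. a₀ = ⌊√23⌋ = 4; iterate m_{k+1} = d_k·a_k − m_k, d_{k+1} = (23 − m_{k+1}²)/d_k, a_{k+1} = ⌊(a₀ + m_{k+1})/d_{k+1}⌋ (starting m₀ = 0, d₀ = 1), with convergents p_k = a_k·p_{k-1} + p_{k-2}, q_k = a_k·q_{k-1} + q_{k-2} (p₋₁ = 1, q₋₁ = 0):
  k = 0: a₀ = 4; p₀/q₀ = 4/1; p₀² − 23·q₀² = 16 − 23 = -7.
  k = 1: m = 4, d = 7, a = ⌊(4 + 4)/7⌋ = 1; p/q = (1·4 + 1)/(1·1 + 0) = 5/1; p² − 23·q² = 25 − 23 = 2.
  k = 2: m = 3, d = 2, a = ⌊(4 + 3)/2⌋ = 3; p/q = (3·5 + 4)/(3·1 + 1) = 19/4; p² − 23·q² = 361 − 368 = -7.
  k = 3: m = 3, d = 7, a = ⌊(4 + 3)/7⌋ = 1; p/q = (1·19 + 5)/(1·4 + 1) = 24/5; p² − 23·q² = 576 − 575 = 1.
  The first convergent with p² − 23·q² = 1 gives the fundamental solution (x₁, y₁) = (24, 5).
Step 2: Apply the recurrence (x_{n+1}, y_{n+1}) = (x₁x_n + 23y₁y_n, x₁y_n + y₁x_n) repeatedly.
  From (x_1, y_1) = (24, 5): x_2 = 24·24 + 23·5·5 = 1151; y_2 = 24·5 + 5·24 = 240.
  From (x_2, y_2) = (1151, 240): x_3 = 24·1151 + 23·5·240 = 55224; y_3 = 24·240 + 5·1151 = 11515.
  From (x_3, y_3) = (55224, 11515): x_4 = 24·55224 + 23·5·11515 = 2649601; y_4 = 24·11515 + 5·55224 = 552480.
  From (x_4, y_4) = (2649601, 552480): x_5 = 24·2649601 + 23·5·552480 = 127125624; y_5 = 24·552480 + 5·2649601 = 26507525.
Step 3: Verify x_5² - 23·y_5² = 16160924277389376 - 16160924277389375 = 1 (should be 1). ✓

(x_1, y_1) = (24, 5); (x_5, y_5) = (127125624, 26507525).


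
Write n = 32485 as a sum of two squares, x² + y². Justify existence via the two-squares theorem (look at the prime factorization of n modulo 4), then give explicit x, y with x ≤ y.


Step 1: Factor n = 32485 = 5 · 73 · 89.
Step 2: Check the mod-4 condition on each prime factor: 5 ≡ 1 (mod 4), exponent 1; 73 ≡ 1 (mod 4), exponent 1; 89 ≡ 1 (mod 4), exponent 1.
All primes ≡ 3 (mod 4) appear to even exponent (or don't appear), so by the two-squares theorem n IS expressible as a sum of two squares.
Step 3: Build a representation. Here n = 5 · 73 · 89 is a product of primes ≡ 1 (mod 4). Each prime p ≡ 1 (mod 4) is itself a sum of two squares; find a² by testing p − a² for a perfect square:
  5: 5 − 1² = 4 = 2² ⇒ 5 = 1² + 2².
  73: 73 − 1² = 72, 73 − 2² = 69, 73 − 3² = 64 = 8² ⇒ 73 = 3² + 8².
  89: 89 − 1² = 88, 89 − 2² = 85, 89 − 3² = 80, 89 − 4² = 73, 89 − 5² = 64 = 8² ⇒ 89 = 5² + 8².
  Combine using the Brahmagupta–Fibonacci identity (a² + b²)(c² + d²) = (ac − bd)² + (ad + bc)² = (ac + bd)² + (ad − bc)²:
  5 · 73 = 365: from (1² + 2²)(3² + 8²), take (1·3 − 2·8, 1·8 + 2·3) = (3 − 16, 8 + 6) = (-13, 14); dropping signs (only squares matter) gives (13, 14); check 13² + 14² = 169 + 196 = 365 ✓.
  365 · 89 = 32485: from (13² + 14²)(5² + 8²), take (13·5 − 14·8, 13·8 + 14·5) = (65 − 112, 104 + 70) = (-47, 174); dropping signs (only squares matter) gives (47, 174); check 47² + 174² = 2209 + 30276 = 32485 ✓.
Step 4: Order so x ≤ y and verify: 47² + 174² = 2209 + 30276 = 32485 = n. ✓

n = 32485 = 47² + 174² (one valid representation with x ≤ y).


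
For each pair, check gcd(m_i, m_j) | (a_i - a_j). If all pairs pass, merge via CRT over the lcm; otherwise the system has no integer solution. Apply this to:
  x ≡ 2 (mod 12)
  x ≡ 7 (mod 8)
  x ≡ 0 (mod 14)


Moduli 12, 8, 14 are not pairwise coprime, so CRT works modulo lcm(m_i) when all pairwise compatibility conditions hold.
Pairwise compatibility: gcd(m_i, m_j) must divide a_i - a_j for every pair.
Merge one congruence at a time:
  Start: x ≡ 2 (mod 12).
  Combine with x ≡ 7 (mod 8): gcd(12, 8) = 4, and 7 - 2 = 5 is NOT divisible by 4.
    ⇒ system is inconsistent (no integer solution).

No solution (the system is inconsistent).


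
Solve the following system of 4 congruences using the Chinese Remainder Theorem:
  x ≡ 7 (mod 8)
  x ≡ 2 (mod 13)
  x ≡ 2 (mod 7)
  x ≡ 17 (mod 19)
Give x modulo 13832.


Product of moduli M = 8 · 13 · 7 · 19 = 13832.
Merge one congruence at a time:
  Start: x ≡ 7 (mod 8).
  Combine with x ≡ 2 (mod 13); new modulus lcm = 104.
    Write x = 7 + 8·t and substitute into x ≡ 2 (mod 13): 8·t ≡ 2 − 7 = -5 (mod 13).
    Reduce coefficients mod 13: 8·t ≡ 8 (mod 13).
    The inverse of 8 mod 13 is 5 (since 8·5 = 40 = 3·13 + 1), so t ≡ 5·8 = 40 ≡ 1 (mod 13).
    Then x = 7 + 8·1 = 15, valid modulo lcm(8, 13) = 104: x ≡ 15 (mod 104).
  Combine with x ≡ 2 (mod 7); new modulus lcm = 728.
    Write x = 15 + 104·t and substitute into x ≡ 2 (mod 7): 104·t ≡ 2 − 15 = -13 (mod 7).
    Reduce coefficients mod 7: 6·t ≡ 1 (mod 7).
    The inverse of 6 mod 7 is 6 (since 6·6 = 36 = 5·7 + 1), so t ≡ 6·1 = 6 ≡ 6 (mod 7).
    Then x = 15 + 104·6 = 639, valid modulo lcm(104, 7) = 728: x ≡ 639 (mod 728).
  Combine with x ≡ 17 (mod 19); new modulus lcm = 13832.
    Write x = 639 + 728·t and substitute into x ≡ 17 (mod 19): 728·t ≡ 17 − 639 = -622 (mod 19).
    Reduce coefficients mod 19: 6·t ≡ 5 (mod 19).
    The inverse of 6 mod 19 is 16 (since 6·16 = 96 = 5·19 + 1), so t ≡ 16·5 = 80 ≡ 4 (mod 19).
    Then x = 639 + 728·4 = 3551, valid modulo lcm(728, 19) = 13832: x ≡ 3551 (mod 13832).
Verify against each original: 3551 mod 8 = 7, 3551 mod 13 = 2, 3551 mod 7 = 2, 3551 mod 19 = 17.

x ≡ 3551 (mod 13832).


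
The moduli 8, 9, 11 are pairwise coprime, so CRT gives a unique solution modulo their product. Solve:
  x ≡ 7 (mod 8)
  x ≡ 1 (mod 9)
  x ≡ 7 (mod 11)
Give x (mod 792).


Moduli 8, 9, 11 are pairwise coprime; by CRT there is a unique solution modulo M = 8 · 9 · 11 = 792.
Solve pairwise, accumulating the modulus:
  Start with x ≡ 7 (mod 8).
  Combine with x ≡ 1 (mod 9): since gcd(8, 9) = 1, we get a unique residue mod 72.
    Write x = 7 + 8·t and substitute into x ≡ 1 (mod 9): 8·t ≡ 1 − 7 = -6 (mod 9).
    Reduce coefficients mod 9: 8·t ≡ 3 (mod 9).
    The inverse of 8 mod 9 is 8 (since 8·8 = 64 = 7·9 + 1), so t ≡ 8·3 = 24 ≡ 6 (mod 9).
    Then x = 7 + 8·6 = 55, valid modulo lcm(8, 9) = 72: x ≡ 55 (mod 72).
  Combine with x ≡ 7 (mod 11): since gcd(72, 11) = 1, we get a unique residue mod 792.
    Write x = 55 + 72·t and substitute into x ≡ 7 (mod 11): 72·t ≡ 7 − 55 = -48 (mod 11).
    Reduce coefficients mod 11: 6·t ≡ 7 (mod 11).
    The inverse of 6 mod 11 is 2 (since 6·2 = 12 = 1·11 + 1), so t ≡ 2·7 = 14 ≡ 3 (mod 11).
    Then x = 55 + 72·3 = 271, valid modulo lcm(72, 11) = 792: x ≡ 271 (mod 792).
Verify: 271 mod 8 = 7 ✓, 271 mod 9 = 1 ✓, 271 mod 11 = 7 ✓.

x ≡ 271 (mod 792).


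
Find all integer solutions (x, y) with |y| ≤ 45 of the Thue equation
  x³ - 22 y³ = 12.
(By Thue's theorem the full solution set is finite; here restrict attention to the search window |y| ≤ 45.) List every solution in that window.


The equation is x³ - 22y³ = 12. For fixed y, x³ = 22·y³ + 12, so a solution requires the RHS to be a perfect cube.
Strategy: iterate y from -45 to 45, compute RHS = 22·y³ + 12, and check whether it is a (positive or negative) perfect cube.
Check small values of y:
  y = 0: RHS = 12 is not a perfect cube.
  y = 1: RHS = 34 is not a perfect cube.
  y = -1: RHS = -10 is not a perfect cube.
  y = 2: RHS = 188 is not a perfect cube.
  y = -2: RHS = -164 is not a perfect cube.
  y = 3: RHS = 606 is not a perfect cube.
  y = -3: RHS = -582 is not a perfect cube.
Continuing the search up to |y| = 45 finds no solutions either.
No (x, y) in the scanned range satisfies the equation.

No integer solutions with |y| ≤ 45.


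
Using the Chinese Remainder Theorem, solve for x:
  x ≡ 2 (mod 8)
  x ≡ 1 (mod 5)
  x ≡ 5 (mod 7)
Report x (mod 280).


Moduli 8, 5, 7 are pairwise coprime; by CRT there is a unique solution modulo M = 8 · 5 · 7 = 280.
Solve pairwise, accumulating the modulus:
  Start with x ≡ 2 (mod 8).
  Combine with x ≡ 1 (mod 5): since gcd(8, 5) = 1, we get a unique residue mod 40.
    Write x = 2 + 8·t and substitute into x ≡ 1 (mod 5): 8·t ≡ 1 − 2 = -1 (mod 5).
    Reduce coefficients mod 5: 3·t ≡ 4 (mod 5).
    The inverse of 3 mod 5 is 2 (since 3·2 = 6 = 1·5 + 1), so t ≡ 2·4 = 8 ≡ 3 (mod 5).
    Then x = 2 + 8·3 = 26, valid modulo lcm(8, 5) = 40: x ≡ 26 (mod 40).
  Combine with x ≡ 5 (mod 7): since gcd(40, 7) = 1, we get a unique residue mod 280.
    Write x = 26 + 40·t and substitute into x ≡ 5 (mod 7): 40·t ≡ 5 − 26 = -21 (mod 7).
    Reduce coefficients mod 7: 5·t ≡ 0 (mod 7).
    The inverse of 5 mod 7 is 3 (since 5·3 = 15 = 2·7 + 1), so t ≡ 3·0 = 0 ≡ 0 (mod 7).
    Then x = 26 + 40·0 = 26, valid modulo lcm(40, 7) = 280: x ≡ 26 (mod 280).
Verify: 26 mod 8 = 2 ✓, 26 mod 5 = 1 ✓, 26 mod 7 = 5 ✓.

x ≡ 26 (mod 280).


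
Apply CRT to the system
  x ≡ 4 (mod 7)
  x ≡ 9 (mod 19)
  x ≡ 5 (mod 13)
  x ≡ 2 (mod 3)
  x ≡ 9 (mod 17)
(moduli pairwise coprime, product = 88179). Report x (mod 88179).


Product of moduli M = 7 · 19 · 13 · 3 · 17 = 88179.
Merge one congruence at a time:
  Start: x ≡ 4 (mod 7).
  Combine with x ≡ 9 (mod 19); new modulus lcm = 133.
    Write x = 4 + 7·t and substitute into x ≡ 9 (mod 19): 7·t ≡ 9 − 4 = 5 (mod 19).
    The inverse of 7 mod 19 is 11 (since 7·11 = 77 = 4·19 + 1), so t ≡ 11·5 = 55 ≡ 17 (mod 19).
    Then x = 4 + 7·17 = 123, valid modulo lcm(7, 19) = 133: x ≡ 123 (mod 133).
  Combine with x ≡ 5 (mod 13); new modulus lcm = 1729.
    Write x = 123 + 133·t and substitute into x ≡ 5 (mod 13): 133·t ≡ 5 − 123 = -118 (mod 13).
    Reduce coefficients mod 13: 3·t ≡ 12 (mod 13).
    The inverse of 3 mod 13 is 9 (since 3·9 = 27 = 2·13 + 1), so t ≡ 9·12 = 108 ≡ 4 (mod 13).
    Then x = 123 + 133·4 = 655, valid modulo lcm(133, 13) = 1729: x ≡ 655 (mod 1729).
  Combine with x ≡ 2 (mod 3); new modulus lcm = 5187.
    Write x = 655 + 1729·t and substitute into x ≡ 2 (mod 3): 1729·t ≡ 2 − 655 = -653 (mod 3).
    Reduce coefficients mod 3: 1·t ≡ 1 (mod 3).
    So t ≡ 1 (mod 3).
    Then x = 655 + 1729·1 = 2384, valid modulo lcm(1729, 3) = 5187: x ≡ 2384 (mod 5187).
  Combine with x ≡ 9 (mod 17); new modulus lcm = 88179.
    Write x = 2384 + 5187·t and substitute into x ≡ 9 (mod 17): 5187·t ≡ 9 − 2384 = -2375 (mod 17).
    Reduce coefficients mod 17: 2·t ≡ 5 (mod 17).
    The inverse of 2 mod 17 is 9 (since 2·9 = 18 = 1·17 + 1), so t ≡ 9·5 = 45 ≡ 11 (mod 17).
    Then x = 2384 + 5187·11 = 59441, valid modulo lcm(5187, 17) = 88179: x ≡ 59441 (mod 88179).
Verify against each original: 59441 mod 7 = 4, 59441 mod 19 = 9, 59441 mod 13 = 5, 59441 mod 3 = 2, 59441 mod 17 = 9.

x ≡ 59441 (mod 88179).


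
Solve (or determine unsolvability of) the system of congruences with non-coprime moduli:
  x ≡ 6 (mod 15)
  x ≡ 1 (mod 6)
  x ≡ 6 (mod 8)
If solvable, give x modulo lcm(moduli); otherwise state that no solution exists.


Moduli 15, 6, 8 are not pairwise coprime, so CRT works modulo lcm(m_i) when all pairwise compatibility conditions hold.
Pairwise compatibility: gcd(m_i, m_j) must divide a_i - a_j for every pair.
Merge one congruence at a time:
  Start: x ≡ 6 (mod 15).
  Combine with x ≡ 1 (mod 6): gcd(15, 6) = 3, and 1 - 6 = -5 is NOT divisible by 3.
    ⇒ system is inconsistent (no integer solution).

No solution (the system is inconsistent).


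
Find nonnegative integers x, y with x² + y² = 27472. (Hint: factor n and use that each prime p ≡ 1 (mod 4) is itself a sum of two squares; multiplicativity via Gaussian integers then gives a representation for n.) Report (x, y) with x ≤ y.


Step 1: Factor n = 27472 = 2^4 · 17 · 101.
Step 2: Check the mod-4 condition on each prime factor: 2 = 2 (special); 17 ≡ 1 (mod 4), exponent 1; 101 ≡ 1 (mod 4), exponent 1.
All primes ≡ 3 (mod 4) appear to even exponent (or don't appear), so by the two-squares theorem n IS expressible as a sum of two squares.
Step 3: Build a representation. Group n = k² · m with k = 4 and m = 17 · 101 = 1717 (a product of primes ≡ 1 (mod 4)); a representation of m scales to one of n via (k·x)² + (k·y)² = k²(x² + y²). Each prime p ≡ 1 (mod 4) is itself a sum of two squares; find a² by testing p − a² for a perfect square:
  17: 17 − 1² = 16 = 4² ⇒ 17 = 1² + 4².
  101: 101 − 1² = 100 = 10² ⇒ 101 = 1² + 10².
  Combine using the Brahmagupta–Fibonacci identity (a² + b²)(c² + d²) = (ac − bd)² + (ad + bc)² = (ac + bd)² + (ad − bc)²:
  17 · 101 = 1717: from (1² + 4²)(1² + 10²), take (1·1 − 4·10, 1·10 + 4·1) = (1 − 40, 10 + 4) = (-39, 14); dropping signs (only squares matter) gives (39, 14); check 39² + 14² = 1521 + 196 = 1717 ✓.
  Scale by k = 4: (4·39, 4·14) = (156, 56).
Step 4: Order so x ≤ y and verify: 56² + 156² = 3136 + 24336 = 27472 = n. ✓

n = 27472 = 56² + 156² (one valid representation with x ≤ y).


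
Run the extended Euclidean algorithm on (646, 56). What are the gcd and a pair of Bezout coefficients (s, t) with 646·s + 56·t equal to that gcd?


Euclidean algorithm on (646, 56) — divide until remainder is 0:
  646 = 11 · 56 + 30
  56 = 1 · 30 + 26
  30 = 1 · 26 + 4
  26 = 6 · 4 + 2
  4 = 2 · 2 + 0
gcd(646, 56) = 2.
Track Bezout coefficients alongside the remainders: start with r₀ = 646 = a·1 + b·0 (s = 1, t = 0) and r₁ = 56 = a·0 + b·1 (s = 0, t = 1); each new remainder r_{k+1} = r_{k-1} − q_k·r_k inherits s_{k+1} = s_{k-1} − q_k·s_k, t_{k+1} = t_{k-1} − q_k·t_k, so r_k = a·s_k + b·t_k at every step:
  q = 11: r = 30, s = 1 − 11·0 = 1, t = 0 − 11·1 = -11  (check: 646·1 + 56·(-11) = 30)
  q = 1: r = 26, s = 0 − 1·1 = -1, t = 1 − 1·(-11) = 12  (check: 646·(-1) + 56·12 = 26)
  q = 1: r = 4, s = 1 − 1·(-1) = 2, t = -11 − 1·12 = -23  (check: 646·2 + 56·(-23) = 4)
  q = 6: r = 2, s = -1 − 6·2 = -13, t = 12 − 6·(-23) = 150  (check: 646·(-13) + 56·150 = 2)
The row with r = 2 (the gcd) gives the Bezout coefficients s = -13, t = 150.
Result: 646 · (-13) + 56 · (150) = 2.

gcd(646, 56) = 2; s = -13, t = 150 (check: 646·(-13) + 56·150 = 2).


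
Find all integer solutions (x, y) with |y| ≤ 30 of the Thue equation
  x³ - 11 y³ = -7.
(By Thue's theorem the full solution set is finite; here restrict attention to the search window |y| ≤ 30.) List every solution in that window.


The equation is x³ - 11y³ = -7. For fixed y, x³ = 11·y³ − 7, so a solution requires the RHS to be a perfect cube.
Strategy: iterate y from -30 to 30, compute RHS = 11·y³ − 7, and check whether it is a (positive or negative) perfect cube.
Check small values of y:
  y = 0: RHS = -7 is not a perfect cube.
  y = 1: RHS = 4 is not a perfect cube.
  y = -1: RHS = -18 is not a perfect cube.
  y = 2: RHS = 81 is not a perfect cube.
  y = -2: RHS = -95 is not a perfect cube.
  y = 3: RHS = 290 is not a perfect cube.
  y = -3: RHS = -304 is not a perfect cube.
Continuing the search up to |y| = 30 finds no solutions either.
No (x, y) in the scanned range satisfies the equation.

No integer solutions with |y| ≤ 30.


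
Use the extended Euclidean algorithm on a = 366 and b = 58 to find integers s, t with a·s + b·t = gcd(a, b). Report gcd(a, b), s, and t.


Euclidean algorithm on (366, 58) — divide until remainder is 0:
  366 = 6 · 58 + 18
  58 = 3 · 18 + 4
  18 = 4 · 4 + 2
  4 = 2 · 2 + 0
gcd(366, 58) = 2.
Track Bezout coefficients alongside the remainders: start with r₀ = 366 = a·1 + b·0 (s = 1, t = 0) and r₁ = 58 = a·0 + b·1 (s = 0, t = 1); each new remainder r_{k+1} = r_{k-1} − q_k·r_k inherits s_{k+1} = s_{k-1} − q_k·s_k, t_{k+1} = t_{k-1} − q_k·t_k, so r_k = a·s_k + b·t_k at every step:
  q = 6: r = 18, s = 1 − 6·0 = 1, t = 0 − 6·1 = -6  (check: 366·1 + 58·(-6) = 18)
  q = 3: r = 4, s = 0 − 3·1 = -3, t = 1 − 3·(-6) = 19  (check: 366·(-3) + 58·19 = 4)
  q = 4: r = 2, s = 1 − 4·(-3) = 13, t = -6 − 4·19 = -82  (check: 366·13 + 58·(-82) = 2)
The row with r = 2 (the gcd) gives the Bezout coefficients s = 13, t = -82.
Result: 366 · (13) + 58 · (-82) = 2.

gcd(366, 58) = 2; s = 13, t = -82 (check: 366·13 + 58·(-82) = 2).


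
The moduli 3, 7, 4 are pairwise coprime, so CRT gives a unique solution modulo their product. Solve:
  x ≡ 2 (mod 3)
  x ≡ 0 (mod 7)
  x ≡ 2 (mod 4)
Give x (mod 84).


Moduli 3, 7, 4 are pairwise coprime; by CRT there is a unique solution modulo M = 3 · 7 · 4 = 84.
Solve pairwise, accumulating the modulus:
  Start with x ≡ 2 (mod 3).
  Combine with x ≡ 0 (mod 7): since gcd(3, 7) = 1, we get a unique residue mod 21.
    Write x = 2 + 3·t and substitute into x ≡ 0 (mod 7): 3·t ≡ 0 − 2 = -2 (mod 7).
    Reduce coefficients mod 7: 3·t ≡ 5 (mod 7).
    The inverse of 3 mod 7 is 5 (since 3·5 = 15 = 2·7 + 1), so t ≡ 5·5 = 25 ≡ 4 (mod 7).
    Then x = 2 + 3·4 = 14, valid modulo lcm(3, 7) = 21: x ≡ 14 (mod 21).
  Combine with x ≡ 2 (mod 4): since gcd(21, 4) = 1, we get a unique residue mod 84.
    Write x = 14 + 21·t and substitute into x ≡ 2 (mod 4): 21·t ≡ 2 − 14 = -12 (mod 4).
    Reduce coefficients mod 4: 1·t ≡ 0 (mod 4).
    So t ≡ 0 (mod 4).
    Then x = 14 + 21·0 = 14, valid modulo lcm(21, 4) = 84: x ≡ 14 (mod 84).
Verify: 14 mod 3 = 2 ✓, 14 mod 7 = 0 ✓, 14 mod 4 = 2 ✓.

x ≡ 14 (mod 84).


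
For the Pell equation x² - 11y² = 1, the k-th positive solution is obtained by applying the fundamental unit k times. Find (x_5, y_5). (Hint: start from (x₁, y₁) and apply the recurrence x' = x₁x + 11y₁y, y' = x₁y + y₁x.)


Step 1: Find the fundamental solution (x₁, y₁) of x² - 11y² = 1.
  Expand √11 as a continued fraction. a₀ = ⌊√11⌋ = 3; iterate m_{k+1} = d_k·a_k − m_k, d_{k+1} = (11 − m_{k+1}²)/d_k, a_{k+1} = ⌊(a₀ + m_{k+1})/d_{k+1}⌋ (starting m₀ = 0, d₀ = 1), with convergents p_k = a_k·p_{k-1} + p_{k-2}, q_k = a_k·q_{k-1} + q_{k-2} (p₋₁ = 1, q₋₁ = 0):
  k = 0: a₀ = 3; p₀/q₀ = 3/1; p₀² − 11·q₀² = 9 − 11 = -2.
  k = 1: m = 3, d = 2, a = ⌊(3 + 3)/2⌋ = 3; p/q = (3·3 + 1)/(3·1 + 0) = 10/3; p² − 11·q² = 100 − 99 = 1.
  The first convergent with p² − 11·q² = 1 gives the fundamental solution (x₁, y₁) = (10, 3).
Step 2: Apply the recurrence (x_{n+1}, y_{n+1}) = (x₁x_n + 11y₁y_n, x₁y_n + y₁x_n) repeatedly.
  From (x_1, y_1) = (10, 3): x_2 = 10·10 + 11·3·3 = 199; y_2 = 10·3 + 3·10 = 60.
  From (x_2, y_2) = (199, 60): x_3 = 10·199 + 11·3·60 = 3970; y_3 = 10·60 + 3·199 = 1197.
  From (x_3, y_3) = (3970, 1197): x_4 = 10·3970 + 11·3·1197 = 79201; y_4 = 10·1197 + 3·3970 = 23880.
  From (x_4, y_4) = (79201, 23880): x_5 = 10·79201 + 11·3·23880 = 1580050; y_5 = 10·23880 + 3·79201 = 476403.
Step 3: Verify x_5² - 11·y_5² = 2496558002500 - 2496558002499 = 1 (should be 1). ✓

(x_1, y_1) = (10, 3); (x_5, y_5) = (1580050, 476403).


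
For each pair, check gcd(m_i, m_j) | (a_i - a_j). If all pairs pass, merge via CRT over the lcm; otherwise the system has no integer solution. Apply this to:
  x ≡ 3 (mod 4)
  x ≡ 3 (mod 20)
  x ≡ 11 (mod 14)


Moduli 4, 20, 14 are not pairwise coprime, so CRT works modulo lcm(m_i) when all pairwise compatibility conditions hold.
Pairwise compatibility: gcd(m_i, m_j) must divide a_i - a_j for every pair.
Merge one congruence at a time:
  Start: x ≡ 3 (mod 4).
  Combine with x ≡ 3 (mod 20): gcd(4, 20) = 4; 3 - 3 = 0, which IS divisible by 4, so compatible.
    Write x = 3 + 4·t and substitute into x ≡ 3 (mod 20): 4·t ≡ 3 − 3 = 0 (mod 20).
    Divide the congruence (and modulus) by g = 4: 1·t ≡ 0 (mod 5).
    So t ≡ 0 (mod 5).
    Then x = 3 + 4·0 = 3, valid modulo lcm(4, 20) = 20: x ≡ 3 (mod 20).
  Combine with x ≡ 11 (mod 14): gcd(20, 14) = 2; 11 - 3 = 8, which IS divisible by 2, so compatible.
    Write x = 3 + 20·t and substitute into x ≡ 11 (mod 14): 20·t ≡ 11 − 3 = 8 (mod 14).
    Divide the congruence (and modulus) by g = 2: 10·t ≡ 4 (mod 7).
    Reduce coefficients mod 7: 3·t ≡ 4 (mod 7).
    The inverse of 3 mod 7 is 5 (since 3·5 = 15 = 2·7 + 1), so t ≡ 5·4 = 20 ≡ 6 (mod 7).
    Then x = 3 + 20·6 = 123, valid modulo lcm(20, 14) = 140: x ≡ 123 (mod 140).
Verify: 123 mod 4 = 3, 123 mod 20 = 3, 123 mod 14 = 11.

x ≡ 123 (mod 140).
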